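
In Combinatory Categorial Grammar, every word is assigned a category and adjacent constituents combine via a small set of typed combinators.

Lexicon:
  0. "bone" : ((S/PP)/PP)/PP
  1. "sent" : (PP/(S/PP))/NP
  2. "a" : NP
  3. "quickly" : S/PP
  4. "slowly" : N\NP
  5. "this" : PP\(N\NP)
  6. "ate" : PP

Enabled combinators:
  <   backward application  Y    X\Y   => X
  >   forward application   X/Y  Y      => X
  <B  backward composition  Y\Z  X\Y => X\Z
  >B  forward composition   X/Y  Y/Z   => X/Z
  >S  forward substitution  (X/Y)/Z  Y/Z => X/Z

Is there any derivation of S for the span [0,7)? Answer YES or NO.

YES

[0,7] S   >
  [0,6] S/PP   >
    [0,4] (S/PP)/PP   >
      [0,1] "bone" : ((S/PP)/PP)/PP
      [1,4] PP   >
        [1,3] PP/(S/PP)   >
          [1,2] "sent" : (PP/(S/PP))/NP
          [2,3] "a" : NP
        [3,4] "quickly" : S/PP
    [4,6] PP   <
      [4,5] "slowly" : N\NP
      [5,6] "this" : PP\(N\NP)
  [6,7] "ate" : PP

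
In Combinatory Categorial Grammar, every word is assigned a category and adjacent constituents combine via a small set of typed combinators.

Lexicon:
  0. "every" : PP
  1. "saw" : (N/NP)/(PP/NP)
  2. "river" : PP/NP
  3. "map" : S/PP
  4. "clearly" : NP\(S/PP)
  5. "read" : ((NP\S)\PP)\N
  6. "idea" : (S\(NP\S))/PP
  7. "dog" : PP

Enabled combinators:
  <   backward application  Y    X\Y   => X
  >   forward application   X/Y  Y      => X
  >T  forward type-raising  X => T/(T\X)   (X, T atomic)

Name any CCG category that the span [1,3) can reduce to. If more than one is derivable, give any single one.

N/NP

[0,8] S   <
  [0,6] NP\S   <
    [0,1] "every" : PP
    [1,6] (NP\S)\PP   <
      [1,5] N   >
        [1,3] N/NP   >
          [1,2] "saw" : (N/NP)/(PP/NP)
          [2,3] "river" : PP/NP
        [3,5] NP   <
          [3,4] "map" : S/PP
          [4,5] "clearly" : NP\(S/PP)
      [5,6] "read" : ((NP\S)\PP)\N
  [6,8] S\(NP\S)   >
    [6,7] "idea" : (S\(NP\S))/PP
    [7,8] "dog" : PP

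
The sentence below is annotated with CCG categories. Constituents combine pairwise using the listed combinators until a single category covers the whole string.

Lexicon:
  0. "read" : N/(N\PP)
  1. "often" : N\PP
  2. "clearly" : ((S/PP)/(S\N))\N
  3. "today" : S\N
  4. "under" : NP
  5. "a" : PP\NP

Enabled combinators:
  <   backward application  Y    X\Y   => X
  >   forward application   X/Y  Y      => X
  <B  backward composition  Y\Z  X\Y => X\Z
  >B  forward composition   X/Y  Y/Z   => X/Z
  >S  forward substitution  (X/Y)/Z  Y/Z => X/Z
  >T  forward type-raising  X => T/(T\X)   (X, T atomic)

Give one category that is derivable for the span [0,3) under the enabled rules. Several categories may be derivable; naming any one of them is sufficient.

(S/PP)/(S\N)

[0,6] S   >
  [0,4] S/PP   >
    [0,3] (S/PP)/(S\N)   <
      [0,2] N   >
        [0,1] "read" : N/(N\PP)
        [1,2] "often" : N\PP
      [2,3] "clearly" : ((S/PP)/(S\N))\N
    [3,4] "today" : S\N
  [4,6] PP   <
    [4,5] "under" : NP
    [5,6] "a" : PP\NP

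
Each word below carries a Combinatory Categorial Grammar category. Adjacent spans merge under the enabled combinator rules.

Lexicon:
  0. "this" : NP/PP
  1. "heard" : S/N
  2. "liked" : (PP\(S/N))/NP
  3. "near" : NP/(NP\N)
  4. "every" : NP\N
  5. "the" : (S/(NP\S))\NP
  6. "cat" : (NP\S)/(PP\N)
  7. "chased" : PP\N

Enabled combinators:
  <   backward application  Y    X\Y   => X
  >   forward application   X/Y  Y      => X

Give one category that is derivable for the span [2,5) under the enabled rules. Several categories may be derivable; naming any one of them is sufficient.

PP\(S/N)

[0,8] S   >
  [0,6] S/(NP\S)   <
    [0,5] NP   >
      [0,1] "this" : NP/PP
      [1,5] PP   <
        [1,2] "heard" : S/N
        [2,5] PP\(S/N)   >
          [2,3] "liked" : (PP\(S/N))/NP
          [3,5] NP   >
            [3,4] "near" : NP/(NP\N)
            [4,5] "every" : NP\N
    [5,6] "the" : (S/(NP\S))\NP
  [6,8] NP\S   >
    [6,7] "cat" : (NP\S)/(PP\N)
    [7,8] "chased" : PP\N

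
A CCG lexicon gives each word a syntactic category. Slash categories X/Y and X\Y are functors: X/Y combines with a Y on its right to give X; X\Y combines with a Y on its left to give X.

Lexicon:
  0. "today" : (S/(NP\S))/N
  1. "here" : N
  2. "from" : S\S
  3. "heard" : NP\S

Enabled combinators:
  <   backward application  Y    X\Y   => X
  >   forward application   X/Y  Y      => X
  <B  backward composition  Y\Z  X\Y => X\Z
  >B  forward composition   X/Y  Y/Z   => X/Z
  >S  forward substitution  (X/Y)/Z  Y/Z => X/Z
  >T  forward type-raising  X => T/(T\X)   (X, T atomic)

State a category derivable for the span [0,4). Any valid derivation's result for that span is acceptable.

S

[0,4] S   >
  [0,2] S/(NP\S)   >
    [0,1] "today" : (S/(NP\S))/N
    [1,2] "here" : N
  [2,4] NP\S   <B
    [2,3] "from" : S\S
    [3,4] "heard" : NP\S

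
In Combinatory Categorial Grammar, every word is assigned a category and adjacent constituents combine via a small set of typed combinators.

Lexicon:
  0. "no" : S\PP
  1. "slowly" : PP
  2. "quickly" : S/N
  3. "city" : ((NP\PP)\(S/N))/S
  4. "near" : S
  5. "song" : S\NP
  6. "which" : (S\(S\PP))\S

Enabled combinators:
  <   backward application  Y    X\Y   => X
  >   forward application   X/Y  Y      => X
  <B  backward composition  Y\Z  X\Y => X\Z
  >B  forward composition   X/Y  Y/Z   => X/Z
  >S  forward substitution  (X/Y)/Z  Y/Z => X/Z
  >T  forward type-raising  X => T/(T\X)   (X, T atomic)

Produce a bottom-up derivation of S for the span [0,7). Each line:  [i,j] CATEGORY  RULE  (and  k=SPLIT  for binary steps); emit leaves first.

[0,7] S   <
  [0,1] "no" : S\PP
  [1,7] S\(S\PP)   <
    [1,6] S   >
      [1,2] S/(S\PP)   >T
        [1,2] "slowly" : PP
      [2,6] S\PP   <B
        [2,5] NP\PP   <
          [2,3] "quickly" : S/N
          [3,5] (NP\PP)\(S/N)   >
            [3,4] "city" : ((NP\PP)\(S/N))/S
            [4,5] "near" : S
        [5,6] "song" : S\NP
    [6,7] "which" : (S\(S\PP))\S

[0,1] S\PP  lex  "no"
[1,2] PP  lex  "slowly"
[1,2] S/(S\PP)  >T
[2,3] S/N  lex  "quickly"
[3,4] ((NP\PP)\(S/N))/S  lex  "city"
[4,5] S  lex  "near"
[3,5] (NP\PP)\(S/N)  >  k=4
[2,5] NP\PP  <  k=3
[5,6] S\NP  lex  "song"
[2,6] S\PP  <B  k=5
[1,6] S  >  k=2
[6,7] (S\(S\PP))\S  lex  "which"
[1,7] S\(S\PP)  <  k=6
[0,7] S  <  k=1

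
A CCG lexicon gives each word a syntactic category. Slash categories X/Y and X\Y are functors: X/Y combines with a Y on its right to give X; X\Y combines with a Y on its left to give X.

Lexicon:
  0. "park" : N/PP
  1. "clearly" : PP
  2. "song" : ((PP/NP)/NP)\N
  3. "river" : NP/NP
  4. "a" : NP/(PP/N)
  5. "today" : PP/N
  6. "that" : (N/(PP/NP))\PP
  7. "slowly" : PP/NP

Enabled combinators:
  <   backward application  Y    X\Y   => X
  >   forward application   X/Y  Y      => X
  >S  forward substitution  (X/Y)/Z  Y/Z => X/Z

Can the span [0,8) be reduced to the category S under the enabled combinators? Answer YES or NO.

N/PP PP ((PP/NP)/NP)\N NP/NP NP/(PP/N) PP/N (N/(PP/NP))\PP PP/NP
CKY chart[0,8] = {N}; S ∉ chart

NO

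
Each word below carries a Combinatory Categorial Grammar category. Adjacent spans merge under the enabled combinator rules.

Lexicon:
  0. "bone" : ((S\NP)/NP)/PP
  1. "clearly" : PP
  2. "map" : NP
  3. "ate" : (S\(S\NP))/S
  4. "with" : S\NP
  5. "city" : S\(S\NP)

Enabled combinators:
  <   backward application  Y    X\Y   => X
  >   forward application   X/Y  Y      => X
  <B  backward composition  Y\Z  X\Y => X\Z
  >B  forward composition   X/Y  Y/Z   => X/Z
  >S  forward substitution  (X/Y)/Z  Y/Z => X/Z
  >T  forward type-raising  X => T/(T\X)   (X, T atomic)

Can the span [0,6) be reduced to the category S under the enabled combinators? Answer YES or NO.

YES

[0,6] S   <
  [0,3] S\NP   >
    [0,2] (S\NP)/NP   >
      [0,1] "bone" : ((S\NP)/NP)/PP
      [1,2] "clearly" : PP
    [2,3] "map" : NP
  [3,6] S\(S\NP)   >
    [3,4] "ate" : (S\(S\NP))/S
    [4,6] S   <
      [4,5] "with" : S\NP
      [5,6] "city" : S\(S\NP)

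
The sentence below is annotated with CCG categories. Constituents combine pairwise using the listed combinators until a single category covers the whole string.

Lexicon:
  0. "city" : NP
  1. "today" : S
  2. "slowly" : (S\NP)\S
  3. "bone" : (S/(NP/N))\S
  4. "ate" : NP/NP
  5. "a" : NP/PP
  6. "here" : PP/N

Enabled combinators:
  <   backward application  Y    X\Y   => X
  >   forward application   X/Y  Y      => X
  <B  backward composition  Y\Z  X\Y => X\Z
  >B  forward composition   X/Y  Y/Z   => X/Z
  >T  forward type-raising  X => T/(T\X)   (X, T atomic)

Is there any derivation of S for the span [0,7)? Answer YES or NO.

YES

[0,7] S   >
  [0,4] S/(NP/N)   <
    [0,3] S   >
      [0,1] S/(S\NP)   >T
        [0,1] "city" : NP
      [1,3] S\NP   <
        [1,2] "today" : S
        [2,3] "slowly" : (S\NP)\S
    [3,4] "bone" : (S/(NP/N))\S
  [4,7] NP/N   >B
    [4,6] NP/PP   >B
      [4,5] "ate" : NP/NP
      [5,6] "a" : NP/PP
    [6,7] "here" : PP/N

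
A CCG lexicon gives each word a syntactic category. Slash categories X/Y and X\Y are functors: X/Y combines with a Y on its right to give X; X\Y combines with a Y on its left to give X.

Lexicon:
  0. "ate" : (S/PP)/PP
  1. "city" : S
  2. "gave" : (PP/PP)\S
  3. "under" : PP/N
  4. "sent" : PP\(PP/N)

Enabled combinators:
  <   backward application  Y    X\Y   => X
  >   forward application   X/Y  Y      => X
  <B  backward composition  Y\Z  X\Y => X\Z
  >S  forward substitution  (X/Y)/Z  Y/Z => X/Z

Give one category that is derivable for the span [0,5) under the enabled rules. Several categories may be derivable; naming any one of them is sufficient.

[0,5] S   >
  [0,3] S/PP   >S
    [0,1] "ate" : (S/PP)/PP
    [1,3] PP/PP   <
      [1,2] "city" : S
      [2,3] "gave" : (PP/PP)\S
  [3,5] PP   <
    [3,4] "under" : PP/N
    [4,5] "sent" : PP\(PP/N)

S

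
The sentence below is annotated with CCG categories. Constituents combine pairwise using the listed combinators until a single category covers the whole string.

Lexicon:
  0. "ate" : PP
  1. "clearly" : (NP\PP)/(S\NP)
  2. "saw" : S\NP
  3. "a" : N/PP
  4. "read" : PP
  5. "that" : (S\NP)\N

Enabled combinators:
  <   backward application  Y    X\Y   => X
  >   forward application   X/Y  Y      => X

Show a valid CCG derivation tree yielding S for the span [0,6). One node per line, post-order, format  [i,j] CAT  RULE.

[0,6] S   <
  [0,3] NP   <
    [0,1] "ate" : PP
    [1,3] NP\PP   >
      [1,2] "clearly" : (NP\PP)/(S\NP)
      [2,3] "saw" : S\NP
  [3,6] S\NP   <
    [3,5] N   >
      [3,4] "a" : N/PP
      [4,5] "read" : PP
    [5,6] "that" : (S\NP)\N

[0,1] PP  lex  "ate"
[1,2] (NP\PP)/(S\NP)  lex  "clearly"
[2,3] S\NP  lex  "saw"
[1,3] NP\PP  >  k=2
[0,3] NP  <  k=1
[3,4] N/PP  lex  "a"
[4,5] PP  lex  "read"
[3,5] N  >  k=4
[5,6] (S\NP)\N  lex  "that"
[3,6] S\NP  <  k=5
[0,6] S  <  k=3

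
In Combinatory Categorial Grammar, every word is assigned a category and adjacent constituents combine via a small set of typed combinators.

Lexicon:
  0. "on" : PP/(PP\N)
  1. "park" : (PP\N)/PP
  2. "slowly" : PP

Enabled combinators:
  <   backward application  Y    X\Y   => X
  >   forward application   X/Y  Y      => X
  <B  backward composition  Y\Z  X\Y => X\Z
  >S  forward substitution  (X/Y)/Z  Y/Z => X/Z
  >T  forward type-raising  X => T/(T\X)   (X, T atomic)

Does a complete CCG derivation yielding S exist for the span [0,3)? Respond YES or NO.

PP/(PP\N) (PP\N)/PP PP
CKY chart[0,3] = {N/(N\PP), NP/(NP\PP), PP, PP/(PP\PP), S/(S\PP)}; S ∉ chart

NO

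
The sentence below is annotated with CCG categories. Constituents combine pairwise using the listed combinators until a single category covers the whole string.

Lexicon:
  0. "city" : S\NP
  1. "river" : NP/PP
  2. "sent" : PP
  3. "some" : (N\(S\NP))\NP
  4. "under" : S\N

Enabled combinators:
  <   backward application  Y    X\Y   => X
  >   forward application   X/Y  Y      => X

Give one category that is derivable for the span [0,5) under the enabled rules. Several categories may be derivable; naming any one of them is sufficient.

S

[0,5] S   <
  [0,4] N   <
    [0,1] "city" : S\NP
    [1,4] N\(S\NP)   <
      [1,3] NP   >
        [1,2] "river" : NP/PP
        [2,3] "sent" : PP
      [3,4] "some" : (N\(S\NP))\NP
  [4,5] "under" : S\N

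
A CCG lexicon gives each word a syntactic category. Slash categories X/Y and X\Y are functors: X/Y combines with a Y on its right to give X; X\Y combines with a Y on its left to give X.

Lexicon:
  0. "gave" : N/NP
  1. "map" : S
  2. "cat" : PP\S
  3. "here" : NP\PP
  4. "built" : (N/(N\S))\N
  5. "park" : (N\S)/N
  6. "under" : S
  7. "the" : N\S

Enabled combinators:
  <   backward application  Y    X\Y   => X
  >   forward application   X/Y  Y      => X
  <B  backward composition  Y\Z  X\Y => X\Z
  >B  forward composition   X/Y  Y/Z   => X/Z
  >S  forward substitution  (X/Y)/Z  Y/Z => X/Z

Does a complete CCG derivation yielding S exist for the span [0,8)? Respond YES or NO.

N/NP S PP\S NP\PP (N/(N\S))\N (N\S)/N S N\S
CKY chart[0,8] = {N}; S ∉ chart

NO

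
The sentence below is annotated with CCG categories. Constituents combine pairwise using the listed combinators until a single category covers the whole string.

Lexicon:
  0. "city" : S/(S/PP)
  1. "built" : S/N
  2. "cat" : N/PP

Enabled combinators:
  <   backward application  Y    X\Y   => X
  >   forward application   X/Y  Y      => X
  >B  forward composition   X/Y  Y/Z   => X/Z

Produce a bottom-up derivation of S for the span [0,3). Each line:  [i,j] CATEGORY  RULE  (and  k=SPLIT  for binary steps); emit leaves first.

[0,3] S   >
  [0,1] "city" : S/(S/PP)
  [1,3] S/PP   >B
    [1,2] "built" : S/N
    [2,3] "cat" : N/PP

[0,1] S/(S/PP)  lex  "city"
[1,2] S/N  lex  "built"
[2,3] N/PP  lex  "cat"
[1,3] S/PP  >B  k=2
[0,3] S  >  k=1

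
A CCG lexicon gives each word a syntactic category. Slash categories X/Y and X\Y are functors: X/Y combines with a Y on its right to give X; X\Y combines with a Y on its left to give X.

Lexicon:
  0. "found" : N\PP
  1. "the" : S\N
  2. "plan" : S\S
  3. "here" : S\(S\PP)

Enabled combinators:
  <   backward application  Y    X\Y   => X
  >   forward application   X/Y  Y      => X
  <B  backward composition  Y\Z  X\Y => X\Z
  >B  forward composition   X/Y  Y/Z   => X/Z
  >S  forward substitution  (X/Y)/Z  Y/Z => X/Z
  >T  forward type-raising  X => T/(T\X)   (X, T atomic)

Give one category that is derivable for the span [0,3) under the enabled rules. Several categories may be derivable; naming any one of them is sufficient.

S\PP

[0,4] S   <
  [0,3] S\PP   <B
    [0,2] S\PP   <B
      [0,1] "found" : N\PP
      [1,2] "the" : S\N
    [2,3] "plan" : S\S
  [3,4] "here" : S\(S\PP)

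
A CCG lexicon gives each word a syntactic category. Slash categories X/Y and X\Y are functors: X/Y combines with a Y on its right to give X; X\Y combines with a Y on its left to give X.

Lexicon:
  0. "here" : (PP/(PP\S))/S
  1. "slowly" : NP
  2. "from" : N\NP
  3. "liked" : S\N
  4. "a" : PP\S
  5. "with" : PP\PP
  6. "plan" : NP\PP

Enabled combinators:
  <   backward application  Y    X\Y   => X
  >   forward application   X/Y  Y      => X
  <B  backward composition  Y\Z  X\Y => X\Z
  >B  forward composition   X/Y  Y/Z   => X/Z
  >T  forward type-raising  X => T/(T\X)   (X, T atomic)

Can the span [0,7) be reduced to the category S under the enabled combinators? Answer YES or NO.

NO

(PP/(PP\S))/S NP N\NP S\N PP\S PP\PP NP\PP
CKY chart[0,7] = {(PP/(PP\S))/(S\NP), N/(N\NP), NP, NP/(NP\NP), PP/(PP\NP), S/(S\NP)}; S ∉ chart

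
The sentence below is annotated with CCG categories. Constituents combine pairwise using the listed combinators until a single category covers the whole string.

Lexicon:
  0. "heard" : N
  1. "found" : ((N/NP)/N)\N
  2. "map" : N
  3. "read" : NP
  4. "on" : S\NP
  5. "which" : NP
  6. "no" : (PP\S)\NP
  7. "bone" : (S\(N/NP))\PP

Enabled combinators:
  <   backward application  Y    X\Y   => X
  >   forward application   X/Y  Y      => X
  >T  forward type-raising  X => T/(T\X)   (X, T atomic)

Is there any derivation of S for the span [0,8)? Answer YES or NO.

YES

[0,8] S   <
  [0,3] N/NP   >
    [0,2] (N/NP)/N   <
      [0,1] "heard" : N
      [1,2] "found" : ((N/NP)/N)\N
    [2,3] "map" : N
  [3,8] S\(N/NP)   <
    [3,7] PP   <
      [3,5] S   <
        [3,4] "read" : NP
        [4,5] "on" : S\NP
      [5,7] PP\S   <
        [5,6] "which" : NP
        [6,7] "no" : (PP\S)\NP
    [7,8] "bone" : (S\(N/NP))\PP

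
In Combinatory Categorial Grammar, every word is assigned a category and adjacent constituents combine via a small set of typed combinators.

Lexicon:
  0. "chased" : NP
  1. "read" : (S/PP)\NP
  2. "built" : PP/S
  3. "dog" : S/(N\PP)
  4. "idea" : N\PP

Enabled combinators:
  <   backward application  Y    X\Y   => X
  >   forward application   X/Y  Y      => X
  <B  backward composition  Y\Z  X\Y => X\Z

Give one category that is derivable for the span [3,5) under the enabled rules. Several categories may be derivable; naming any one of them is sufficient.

S

[0,5] S   >
  [0,2] S/PP   <
    [0,1] "chased" : NP
    [1,2] "read" : (S/PP)\NP
  [2,5] PP   >
    [2,3] "built" : PP/S
    [3,5] S   >
      [3,4] "dog" : S/(N\PP)
      [4,5] "idea" : N\PP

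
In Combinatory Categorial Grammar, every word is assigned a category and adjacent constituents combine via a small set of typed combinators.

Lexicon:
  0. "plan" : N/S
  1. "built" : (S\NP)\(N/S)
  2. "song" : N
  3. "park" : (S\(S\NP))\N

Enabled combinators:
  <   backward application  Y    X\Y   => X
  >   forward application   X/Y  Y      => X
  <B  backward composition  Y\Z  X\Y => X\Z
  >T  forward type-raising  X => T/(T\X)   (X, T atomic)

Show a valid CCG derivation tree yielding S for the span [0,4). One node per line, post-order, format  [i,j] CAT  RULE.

[0,1] N/S  lex  "plan"
[1,2] (S\NP)\(N/S)  lex  "built"
[0,2] S\NP  <  k=1
[2,3] N  lex  "song"
[3,4] (S\(S\NP))\N  lex  "park"
[2,4] S\(S\NP)  <  k=3
[0,4] S  <  k=2

[0,4] S   <
  [0,2] S\NP   <
    [0,1] "plan" : N/S
    [1,2] "built" : (S\NP)\(N/S)
  [2,4] S\(S\NP)   <
    [2,3] "song" : N
    [3,4] "park" : (S\(S\NP))\N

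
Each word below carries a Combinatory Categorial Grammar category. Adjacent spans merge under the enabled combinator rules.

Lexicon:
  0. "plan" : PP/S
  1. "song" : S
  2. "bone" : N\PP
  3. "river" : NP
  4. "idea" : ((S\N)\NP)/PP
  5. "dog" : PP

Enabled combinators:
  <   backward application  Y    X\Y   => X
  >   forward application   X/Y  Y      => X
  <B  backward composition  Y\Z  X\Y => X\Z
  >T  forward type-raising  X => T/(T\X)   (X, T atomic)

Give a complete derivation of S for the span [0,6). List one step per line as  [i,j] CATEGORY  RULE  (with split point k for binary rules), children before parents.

[0,6] S   <
  [0,3] N   <
    [0,2] PP   >
      [0,1] "plan" : PP/S
      [1,2] "song" : S
    [2,3] "bone" : N\PP
  [3,6] S\N   <
    [3,4] "river" : NP
    [4,6] (S\N)\NP   >
      [4,5] "idea" : ((S\N)\NP)/PP
      [5,6] "dog" : PP

[0,1] PP/S  lex  "plan"
[1,2] S  lex  "song"
[0,2] PP  >  k=1
[2,3] N\PP  lex  "bone"
[0,3] N  <  k=2
[3,4] NP  lex  "river"
[4,5] ((S\N)\NP)/PP  lex  "idea"
[5,6] PP  lex  "dog"
[4,6] (S\N)\NP  >  k=5
[3,6] S\N  <  k=4
[0,6] S  <  k=3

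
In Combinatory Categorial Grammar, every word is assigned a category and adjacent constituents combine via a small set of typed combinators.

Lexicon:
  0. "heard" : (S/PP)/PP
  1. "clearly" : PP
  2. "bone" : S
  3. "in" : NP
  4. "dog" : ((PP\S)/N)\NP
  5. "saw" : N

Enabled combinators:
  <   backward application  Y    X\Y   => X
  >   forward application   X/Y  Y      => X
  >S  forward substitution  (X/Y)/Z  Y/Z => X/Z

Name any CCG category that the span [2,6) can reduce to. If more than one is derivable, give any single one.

PP

[0,6] S   >
  [0,2] S/PP   >
    [0,1] "heard" : (S/PP)/PP
    [1,2] "clearly" : PP
  [2,6] PP   <
    [2,3] "bone" : S
    [3,6] PP\S   >
      [3,5] (PP\S)/N   <
        [3,4] "in" : NP
        [4,5] "dog" : ((PP\S)/N)\NP
      [5,6] "saw" : N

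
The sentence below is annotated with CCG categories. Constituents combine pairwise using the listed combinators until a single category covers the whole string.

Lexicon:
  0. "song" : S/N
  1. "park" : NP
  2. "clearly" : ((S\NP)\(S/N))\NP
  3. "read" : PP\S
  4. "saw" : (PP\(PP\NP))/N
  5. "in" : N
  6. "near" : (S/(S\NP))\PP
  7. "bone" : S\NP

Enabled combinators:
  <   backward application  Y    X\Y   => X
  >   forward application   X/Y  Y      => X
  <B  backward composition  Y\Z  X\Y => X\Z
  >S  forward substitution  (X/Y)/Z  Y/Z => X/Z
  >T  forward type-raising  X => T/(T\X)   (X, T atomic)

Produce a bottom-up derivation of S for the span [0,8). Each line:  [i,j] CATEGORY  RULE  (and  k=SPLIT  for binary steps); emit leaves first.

[0,8] S   >
  [0,7] S/(S\NP)   <
    [0,6] PP   <
      [0,4] PP\NP   <B
        [0,3] S\NP   <
          [0,1] "song" : S/N
          [1,3] (S\NP)\(S/N)   <
            [1,2] "park" : NP
            [2,3] "clearly" : ((S\NP)\(S/N))\NP
        [3,4] "read" : PP\S
      [4,6] PP\(PP\NP)   >
        [4,5] "saw" : (PP\(PP\NP))/N
        [5,6] "in" : N
    [6,7] "near" : (S/(S\NP))\PP
  [7,8] "bone" : S\NP

[0,1] S/N  lex  "song"
[1,2] NP  lex  "park"
[2,3] ((S\NP)\(S/N))\NP  lex  "clearly"
[1,3] (S\NP)\(S/N)  <  k=2
[0,3] S\NP  <  k=1
[3,4] PP\S  lex  "read"
[0,4] PP\NP  <B  k=3
[4,5] (PP\(PP\NP))/N  lex  "saw"
[5,6] N  lex  "in"
[4,6] PP\(PP\NP)  >  k=5
[0,6] PP  <  k=4
[6,7] (S/(S\NP))\PP  lex  "near"
[0,7] S/(S\NP)  <  k=6
[7,8] S\NP  lex  "bone"
[0,8] S  >  k=7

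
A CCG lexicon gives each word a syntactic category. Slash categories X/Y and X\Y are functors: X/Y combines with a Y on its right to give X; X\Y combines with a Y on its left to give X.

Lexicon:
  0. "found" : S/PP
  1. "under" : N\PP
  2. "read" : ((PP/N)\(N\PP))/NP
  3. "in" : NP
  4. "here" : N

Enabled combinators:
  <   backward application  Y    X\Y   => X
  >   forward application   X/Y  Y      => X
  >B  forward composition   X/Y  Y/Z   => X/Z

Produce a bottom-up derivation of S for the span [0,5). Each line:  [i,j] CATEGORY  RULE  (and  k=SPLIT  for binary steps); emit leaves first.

[0,5] S   >
  [0,1] "found" : S/PP
  [1,5] PP   >
    [1,4] PP/N   <
      [1,2] "under" : N\PP
      [2,4] (PP/N)\(N\PP)   >
        [2,3] "read" : ((PP/N)\(N\PP))/NP
        [3,4] "in" : NP
    [4,5] "here" : N

[0,1] S/PP  lex  "found"
[1,2] N\PP  lex  "under"
[2,3] ((PP/N)\(N\PP))/NP  lex  "read"
[3,4] NP  lex  "in"
[2,4] (PP/N)\(N\PP)  >  k=3
[1,4] PP/N  <  k=2
[4,5] N  lex  "here"
[1,5] PP  >  k=4
[0,5] S  >  k=1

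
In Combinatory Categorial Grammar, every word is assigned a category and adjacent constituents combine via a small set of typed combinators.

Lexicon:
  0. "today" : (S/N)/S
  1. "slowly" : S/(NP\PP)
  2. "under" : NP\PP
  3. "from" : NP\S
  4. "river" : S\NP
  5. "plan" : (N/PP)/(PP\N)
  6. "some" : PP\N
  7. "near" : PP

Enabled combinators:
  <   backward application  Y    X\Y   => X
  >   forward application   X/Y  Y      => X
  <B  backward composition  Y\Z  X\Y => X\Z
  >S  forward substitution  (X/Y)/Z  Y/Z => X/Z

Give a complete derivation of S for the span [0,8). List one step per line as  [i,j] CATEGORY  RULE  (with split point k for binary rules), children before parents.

[0,8] S   >
  [0,5] S/N   >
    [0,1] "today" : (S/N)/S
    [1,5] S   <
      [1,4] NP   <
        [1,3] S   >
          [1,2] "slowly" : S/(NP\PP)
          [2,3] "under" : NP\PP
        [3,4] "from" : NP\S
      [4,5] "river" : S\NP
  [5,8] N   >
    [5,7] N/PP   >
      [5,6] "plan" : (N/PP)/(PP\N)
      [6,7] "some" : PP\N
    [7,8] "near" : PP

[0,1] (S/N)/S  lex  "today"
[1,2] S/(NP\PP)  lex  "slowly"
[2,3] NP\PP  lex  "under"
[1,3] S  >  k=2
[3,4] NP\S  lex  "from"
[1,4] NP  <  k=3
[4,5] S\NP  lex  "river"
[1,5] S  <  k=4
[0,5] S/N  >  k=1
[5,6] (N/PP)/(PP\N)  lex  "plan"
[6,7] PP\N  lex  "some"
[5,7] N/PP  >  k=6
[7,8] PP  lex  "near"
[5,8] N  >  k=7
[0,8] S  >  k=5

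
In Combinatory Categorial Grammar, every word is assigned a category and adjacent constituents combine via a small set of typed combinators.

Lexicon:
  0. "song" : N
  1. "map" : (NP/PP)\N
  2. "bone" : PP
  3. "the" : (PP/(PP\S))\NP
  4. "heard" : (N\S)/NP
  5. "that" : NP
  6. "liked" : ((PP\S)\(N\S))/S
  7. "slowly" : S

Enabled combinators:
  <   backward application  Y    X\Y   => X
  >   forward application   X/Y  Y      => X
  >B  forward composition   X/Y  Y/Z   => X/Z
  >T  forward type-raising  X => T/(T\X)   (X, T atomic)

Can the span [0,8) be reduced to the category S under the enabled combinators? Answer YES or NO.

NO

N (NP/PP)\N PP (PP/(PP\S))\NP (N\S)/NP NP ((PP\S)\(N\S))/S S
CKY chart[0,8] = {N/(N\PP), NP/(NP\PP), PP, PP/(PP\PP), S/(S\PP)}; S ∉ chart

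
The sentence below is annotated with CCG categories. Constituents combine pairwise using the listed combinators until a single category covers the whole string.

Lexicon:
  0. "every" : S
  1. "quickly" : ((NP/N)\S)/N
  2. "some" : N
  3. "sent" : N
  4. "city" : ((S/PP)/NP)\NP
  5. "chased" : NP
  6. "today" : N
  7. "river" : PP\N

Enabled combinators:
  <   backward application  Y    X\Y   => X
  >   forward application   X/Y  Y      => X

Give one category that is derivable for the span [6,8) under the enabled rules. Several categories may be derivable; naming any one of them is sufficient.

[0,8] S   >
  [0,6] S/PP   >
    [0,5] (S/PP)/NP   <
      [0,4] NP   >
        [0,3] NP/N   <
          [0,1] "every" : S
          [1,3] (NP/N)\S   >
            [1,2] "quickly" : ((NP/N)\S)/N
            [2,3] "some" : N
        [3,4] "sent" : N
      [4,5] "city" : ((S/PP)/NP)\NP
    [5,6] "chased" : NP
  [6,8] PP   <
    [6,7] "today" : N
    [7,8] "river" : PP\N

PP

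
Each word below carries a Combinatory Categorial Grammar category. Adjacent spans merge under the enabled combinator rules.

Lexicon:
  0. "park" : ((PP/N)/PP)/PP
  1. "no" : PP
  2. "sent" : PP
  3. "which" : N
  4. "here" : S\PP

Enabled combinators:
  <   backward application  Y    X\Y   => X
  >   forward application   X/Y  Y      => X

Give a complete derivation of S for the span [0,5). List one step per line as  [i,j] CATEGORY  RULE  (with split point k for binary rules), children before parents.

[0,1] ((PP/N)/PP)/PP  lex  "park"
[1,2] PP  lex  "no"
[0,2] (PP/N)/PP  >  k=1
[2,3] PP  lex  "sent"
[0,3] PP/N  >  k=2
[3,4] N  lex  "which"
[0,4] PP  >  k=3
[4,5] S\PP  lex  "here"
[0,5] S  <  k=4

[0,5] S   <
  [0,4] PP   >
    [0,3] PP/N   >
      [0,2] (PP/N)/PP   >
        [0,1] "park" : ((PP/N)/PP)/PP
        [1,2] "no" : PP
      [2,3] "sent" : PP
    [3,4] "which" : N
  [4,5] "here" : S\PP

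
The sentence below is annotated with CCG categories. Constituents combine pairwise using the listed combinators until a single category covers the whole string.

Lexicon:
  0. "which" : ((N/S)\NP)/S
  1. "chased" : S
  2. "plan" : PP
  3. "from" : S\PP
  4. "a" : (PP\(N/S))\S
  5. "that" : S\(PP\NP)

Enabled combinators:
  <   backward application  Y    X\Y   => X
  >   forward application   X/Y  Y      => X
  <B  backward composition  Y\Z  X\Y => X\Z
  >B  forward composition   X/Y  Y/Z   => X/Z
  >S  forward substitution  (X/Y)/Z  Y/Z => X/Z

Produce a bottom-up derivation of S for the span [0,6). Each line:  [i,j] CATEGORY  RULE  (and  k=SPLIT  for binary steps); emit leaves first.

[0,6] S   <
  [0,5] PP\NP   <B
    [0,2] (N/S)\NP   >
      [0,1] "which" : ((N/S)\NP)/S
      [1,2] "chased" : S
    [2,5] PP\(N/S)   <
      [2,4] S   <
        [2,3] "plan" : PP
        [3,4] "from" : S\PP
      [4,5] "a" : (PP\(N/S))\S
  [5,6] "that" : S\(PP\NP)

[0,1] ((N/S)\NP)/S  lex  "which"
[1,2] S  lex  "chased"
[0,2] (N/S)\NP  >  k=1
[2,3] PP  lex  "plan"
[3,4] S\PP  lex  "from"
[2,4] S  <  k=3
[4,5] (PP\(N/S))\S  lex  "a"
[2,5] PP\(N/S)  <  k=4
[0,5] PP\NP  <B  k=2
[5,6] S\(PP\NP)  lex  "that"
[0,6] S  <  k=5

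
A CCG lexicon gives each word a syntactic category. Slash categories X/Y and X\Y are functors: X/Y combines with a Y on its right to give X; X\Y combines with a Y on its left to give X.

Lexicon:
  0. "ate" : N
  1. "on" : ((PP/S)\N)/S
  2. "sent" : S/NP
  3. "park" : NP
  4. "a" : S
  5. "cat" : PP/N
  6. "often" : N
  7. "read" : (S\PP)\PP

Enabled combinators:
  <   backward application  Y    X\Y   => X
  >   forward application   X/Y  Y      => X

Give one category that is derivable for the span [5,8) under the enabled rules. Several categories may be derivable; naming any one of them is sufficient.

[0,8] S   <
  [0,5] PP   >
    [0,4] PP/S   <
      [0,1] "ate" : N
      [1,4] (PP/S)\N   >
        [1,2] "on" : ((PP/S)\N)/S
        [2,4] S   >
          [2,3] "sent" : S/NP
          [3,4] "park" : NP
    [4,5] "a" : S
  [5,8] S\PP   <
    [5,7] PP   >
      [5,6] "cat" : PP/N
      [6,7] "often" : N
    [7,8] "read" : (S\PP)\PP

S\PP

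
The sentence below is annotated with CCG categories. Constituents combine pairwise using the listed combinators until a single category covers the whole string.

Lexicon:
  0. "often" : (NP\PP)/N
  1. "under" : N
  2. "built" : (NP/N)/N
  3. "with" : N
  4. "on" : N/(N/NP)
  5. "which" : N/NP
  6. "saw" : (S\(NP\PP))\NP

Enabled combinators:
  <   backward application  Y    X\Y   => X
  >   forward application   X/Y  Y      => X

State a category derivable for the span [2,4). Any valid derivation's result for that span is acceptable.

[0,7] S   <
  [0,2] NP\PP   >
    [0,1] "often" : (NP\PP)/N
    [1,2] "under" : N
  [2,7] S\(NP\PP)   <
    [2,6] NP   >
      [2,4] NP/N   >
        [2,3] "built" : (NP/N)/N
        [3,4] "with" : N
      [4,6] N   >
        [4,5] "on" : N/(N/NP)
        [5,6] "which" : N/NP
    [6,7] "saw" : (S\(NP\PP))\NP

NP/N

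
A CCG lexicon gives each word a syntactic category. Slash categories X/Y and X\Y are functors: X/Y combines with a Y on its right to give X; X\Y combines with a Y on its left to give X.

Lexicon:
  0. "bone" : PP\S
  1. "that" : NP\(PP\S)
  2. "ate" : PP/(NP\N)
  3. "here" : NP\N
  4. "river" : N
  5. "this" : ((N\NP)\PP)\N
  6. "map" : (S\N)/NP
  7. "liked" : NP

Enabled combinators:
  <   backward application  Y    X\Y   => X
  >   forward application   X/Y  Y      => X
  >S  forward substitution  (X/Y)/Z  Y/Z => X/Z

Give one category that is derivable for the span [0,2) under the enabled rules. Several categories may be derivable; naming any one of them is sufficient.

NP

[0,8] S   <
  [0,6] N   <
    [0,2] NP   <
      [0,1] "bone" : PP\S
      [1,2] "that" : NP\(PP\S)
    [2,6] N\NP   <
      [2,4] PP   >
        [2,3] "ate" : PP/(NP\N)
        [3,4] "here" : NP\N
      [4,6] (N\NP)\PP   <
        [4,5] "river" : N
        [5,6] "this" : ((N\NP)\PP)\N
  [6,8] S\N   >
    [6,7] "map" : (S\N)/NP
    [7,8] "liked" : NP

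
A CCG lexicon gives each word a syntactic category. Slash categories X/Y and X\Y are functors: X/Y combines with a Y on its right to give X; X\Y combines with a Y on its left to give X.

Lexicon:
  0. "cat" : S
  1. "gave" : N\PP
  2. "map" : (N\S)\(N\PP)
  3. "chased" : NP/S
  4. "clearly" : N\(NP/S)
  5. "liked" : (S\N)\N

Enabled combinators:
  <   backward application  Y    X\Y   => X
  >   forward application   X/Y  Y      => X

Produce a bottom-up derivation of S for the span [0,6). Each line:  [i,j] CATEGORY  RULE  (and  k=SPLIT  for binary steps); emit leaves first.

[0,6] S   <
  [0,3] N   <
    [0,1] "cat" : S
    [1,3] N\S   <
      [1,2] "gave" : N\PP
      [2,3] "map" : (N\S)\(N\PP)
  [3,6] S\N   <
    [3,5] N   <
      [3,4] "chased" : NP/S
      [4,5] "clearly" : N\(NP/S)
    [5,6] "liked" : (S\N)\N

[0,1] S  lex  "cat"
[1,2] N\PP  lex  "gave"
[2,3] (N\S)\(N\PP)  lex  "map"
[1,3] N\S  <  k=2
[0,3] N  <  k=1
[3,4] NP/S  lex  "chased"
[4,5] N\(NP/S)  lex  "clearly"
[3,5] N  <  k=4
[5,6] (S\N)\N  lex  "liked"
[3,6] S\N  <  k=5
[0,6] S  <  k=3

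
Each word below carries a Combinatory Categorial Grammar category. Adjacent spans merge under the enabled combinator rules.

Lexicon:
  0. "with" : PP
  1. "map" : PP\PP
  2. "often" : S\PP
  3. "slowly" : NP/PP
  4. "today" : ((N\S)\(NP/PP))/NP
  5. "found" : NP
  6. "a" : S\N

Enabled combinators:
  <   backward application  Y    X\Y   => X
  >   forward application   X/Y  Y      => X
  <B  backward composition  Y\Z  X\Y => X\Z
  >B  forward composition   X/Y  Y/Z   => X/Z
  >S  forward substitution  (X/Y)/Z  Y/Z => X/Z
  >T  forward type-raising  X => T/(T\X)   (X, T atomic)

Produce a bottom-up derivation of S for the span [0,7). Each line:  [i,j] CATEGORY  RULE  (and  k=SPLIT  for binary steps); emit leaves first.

[0,1] PP  lex  "with"
[0,1] S/(S\PP)  >T
[1,2] PP\PP  lex  "map"
[2,3] S\PP  lex  "often"
[1,3] S\PP  <B  k=2
[0,3] S  >  k=1
[3,4] NP/PP  lex  "slowly"
[4,5] ((N\S)\(NP/PP))/NP  lex  "today"
[5,6] NP  lex  "found"
[4,6] (N\S)\(NP/PP)  >  k=5
[3,6] N\S  <  k=4
[0,6] N  <  k=3
[6,7] S\N  lex  "a"
[0,7] S  <  k=6

[0,7] S   <
  [0,6] N   <
    [0,3] S   >
      [0,1] S/(S\PP)   >T
        [0,1] "with" : PP
      [1,3] S\PP   <B
        [1,2] "map" : PP\PP
        [2,3] "often" : S\PP
    [3,6] N\S   <
      [3,4] "slowly" : NP/PP
      [4,6] (N\S)\(NP/PP)   >
        [4,5] "today" : ((N\S)\(NP/PP))/NP
        [5,6] "found" : NP
  [6,7] "a" : S\N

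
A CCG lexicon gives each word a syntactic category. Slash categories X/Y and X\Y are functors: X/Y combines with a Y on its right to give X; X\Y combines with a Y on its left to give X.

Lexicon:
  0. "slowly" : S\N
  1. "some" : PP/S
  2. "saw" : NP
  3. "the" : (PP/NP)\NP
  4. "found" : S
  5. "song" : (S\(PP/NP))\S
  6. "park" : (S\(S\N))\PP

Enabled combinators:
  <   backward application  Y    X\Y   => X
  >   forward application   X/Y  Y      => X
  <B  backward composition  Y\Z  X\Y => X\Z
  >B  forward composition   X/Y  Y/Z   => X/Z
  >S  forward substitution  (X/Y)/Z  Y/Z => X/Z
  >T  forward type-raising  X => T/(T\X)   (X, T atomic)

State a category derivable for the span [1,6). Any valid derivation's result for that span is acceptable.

[0,7] S   <
  [0,1] "slowly" : S\N
  [1,7] S\(S\N)   <
    [1,6] PP   >
      [1,2] "some" : PP/S
      [2,6] S   <
        [2,3] "saw" : NP
        [3,6] S\NP   <B
          [3,4] "the" : (PP/NP)\NP
          [4,6] S\(PP/NP)   <
            [4,5] "found" : S
            [5,6] "song" : (S\(PP/NP))\S
    [6,7] "park" : (S\(S\N))\PP

PP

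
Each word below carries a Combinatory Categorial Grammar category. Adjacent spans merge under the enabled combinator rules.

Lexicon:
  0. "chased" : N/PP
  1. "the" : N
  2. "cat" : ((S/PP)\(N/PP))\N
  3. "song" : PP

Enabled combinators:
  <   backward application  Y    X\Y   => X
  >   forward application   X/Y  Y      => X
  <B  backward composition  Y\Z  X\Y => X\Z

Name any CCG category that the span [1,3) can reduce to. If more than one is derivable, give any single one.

(S/PP)\(N/PP)

[0,4] S   >
  [0,3] S/PP   <
    [0,1] "chased" : N/PP
    [1,3] (S/PP)\(N/PP)   <
      [1,2] "the" : N
      [2,3] "cat" : ((S/PP)\(N/PP))\N
  [3,4] "song" : PP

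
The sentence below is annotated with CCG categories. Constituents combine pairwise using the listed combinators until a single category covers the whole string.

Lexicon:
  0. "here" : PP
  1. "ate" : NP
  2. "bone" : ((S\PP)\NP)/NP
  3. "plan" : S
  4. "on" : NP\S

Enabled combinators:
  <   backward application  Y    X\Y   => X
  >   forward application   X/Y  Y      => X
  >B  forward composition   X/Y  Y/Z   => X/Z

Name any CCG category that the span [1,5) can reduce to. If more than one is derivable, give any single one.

S\PP

[0,5] S   <
  [0,1] "here" : PP
  [1,5] S\PP   <
    [1,2] "ate" : NP
    [2,5] (S\PP)\NP   >
      [2,3] "bone" : ((S\PP)\NP)/NP
      [3,5] NP   <
        [3,4] "plan" : S
        [4,5] "on" : NP\S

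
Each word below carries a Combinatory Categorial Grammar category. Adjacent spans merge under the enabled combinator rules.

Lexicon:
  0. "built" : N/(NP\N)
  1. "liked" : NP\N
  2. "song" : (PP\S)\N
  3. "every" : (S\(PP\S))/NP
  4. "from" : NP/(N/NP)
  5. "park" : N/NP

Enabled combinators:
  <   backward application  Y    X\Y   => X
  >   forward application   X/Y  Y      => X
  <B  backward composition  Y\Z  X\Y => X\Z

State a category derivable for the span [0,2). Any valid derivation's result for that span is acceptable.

N

[0,6] S   <
  [0,3] PP\S   <
    [0,2] N   >
      [0,1] "built" : N/(NP\N)
      [1,2] "liked" : NP\N
    [2,3] "song" : (PP\S)\N
  [3,6] S\(PP\S)   >
    [3,4] "every" : (S\(PP\S))/NP
    [4,6] NP   >
      [4,5] "from" : NP/(N/NP)
      [5,6] "park" : N/NP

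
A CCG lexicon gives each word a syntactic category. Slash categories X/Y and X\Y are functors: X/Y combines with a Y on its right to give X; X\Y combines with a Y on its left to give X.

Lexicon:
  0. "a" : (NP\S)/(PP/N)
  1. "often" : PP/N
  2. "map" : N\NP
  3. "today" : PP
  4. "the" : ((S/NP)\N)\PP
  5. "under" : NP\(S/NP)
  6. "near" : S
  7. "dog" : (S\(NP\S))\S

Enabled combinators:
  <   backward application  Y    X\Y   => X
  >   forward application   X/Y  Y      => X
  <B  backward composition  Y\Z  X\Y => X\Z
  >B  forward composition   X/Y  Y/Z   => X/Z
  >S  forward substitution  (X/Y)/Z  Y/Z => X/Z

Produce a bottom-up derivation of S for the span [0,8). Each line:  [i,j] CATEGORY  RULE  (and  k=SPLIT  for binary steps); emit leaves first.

[0,1] (NP\S)/(PP/N)  lex  "a"
[1,2] PP/N  lex  "often"
[0,2] NP\S  >  k=1
[2,3] N\NP  lex  "map"
[3,4] PP  lex  "today"
[4,5] ((S/NP)\N)\PP  lex  "the"
[3,5] (S/NP)\N  <  k=4
[5,6] NP\(S/NP)  lex  "under"
[3,6] NP\N  <B  k=5
[2,6] NP\NP  <B  k=3
[0,6] NP\S  <B  k=2
[6,7] S  lex  "near"
[7,8] (S\(NP\S))\S  lex  "dog"
[6,8] S\(NP\S)  <  k=7
[0,8] S  <  k=6

[0,8] S   <
  [0,6] NP\S   <B
    [0,2] NP\S   >
      [0,1] "a" : (NP\S)/(PP/N)
      [1,2] "often" : PP/N
    [2,6] NP\NP   <B
      [2,3] "map" : N\NP
      [3,6] NP\N   <B
        [3,5] (S/NP)\N   <
          [3,4] "today" : PP
          [4,5] "the" : ((S/NP)\N)\PP
        [5,6] "under" : NP\(S/NP)
  [6,8] S\(NP\S)   <
    [6,7] "near" : S
    [7,8] "dog" : (S\(NP\S))\S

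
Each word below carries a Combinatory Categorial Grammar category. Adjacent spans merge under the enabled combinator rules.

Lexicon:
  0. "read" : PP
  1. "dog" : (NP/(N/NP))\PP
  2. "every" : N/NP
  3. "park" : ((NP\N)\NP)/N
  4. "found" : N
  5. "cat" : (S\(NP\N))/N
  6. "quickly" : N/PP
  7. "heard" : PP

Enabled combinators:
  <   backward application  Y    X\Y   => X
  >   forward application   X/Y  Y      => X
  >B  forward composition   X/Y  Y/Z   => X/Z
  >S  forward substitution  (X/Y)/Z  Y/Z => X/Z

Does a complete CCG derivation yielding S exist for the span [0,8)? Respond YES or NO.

YES

[0,8] S   <
  [0,5] NP\N   <
    [0,3] NP   >
      [0,2] NP/(N/NP)   <
        [0,1] "read" : PP
        [1,2] "dog" : (NP/(N/NP))\PP
      [2,3] "every" : N/NP
    [3,5] (NP\N)\NP   >
      [3,4] "park" : ((NP\N)\NP)/N
      [4,5] "found" : N
  [5,8] S\(NP\N)   >
    [5,6] "cat" : (S\(NP\N))/N
    [6,8] N   >
      [6,7] "quickly" : N/PP
      [7,8] "heard" : PP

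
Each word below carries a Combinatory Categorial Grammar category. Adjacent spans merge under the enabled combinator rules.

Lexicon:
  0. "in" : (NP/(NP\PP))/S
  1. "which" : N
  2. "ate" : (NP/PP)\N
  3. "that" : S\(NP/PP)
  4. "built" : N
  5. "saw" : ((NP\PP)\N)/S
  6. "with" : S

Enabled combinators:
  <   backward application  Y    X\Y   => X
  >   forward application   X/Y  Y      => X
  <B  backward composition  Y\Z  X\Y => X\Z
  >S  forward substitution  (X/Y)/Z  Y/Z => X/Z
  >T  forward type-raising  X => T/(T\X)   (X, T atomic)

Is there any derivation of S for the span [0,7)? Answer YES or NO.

(NP/(NP\PP))/S N (NP/PP)\N S\(NP/PP) N ((NP\PP)\N)/S S
CKY chart[0,7] = {N/(N\NP), NP, NP/(NP\NP), PP/(PP\NP), S/(S\NP)}; S ∉ chart

NO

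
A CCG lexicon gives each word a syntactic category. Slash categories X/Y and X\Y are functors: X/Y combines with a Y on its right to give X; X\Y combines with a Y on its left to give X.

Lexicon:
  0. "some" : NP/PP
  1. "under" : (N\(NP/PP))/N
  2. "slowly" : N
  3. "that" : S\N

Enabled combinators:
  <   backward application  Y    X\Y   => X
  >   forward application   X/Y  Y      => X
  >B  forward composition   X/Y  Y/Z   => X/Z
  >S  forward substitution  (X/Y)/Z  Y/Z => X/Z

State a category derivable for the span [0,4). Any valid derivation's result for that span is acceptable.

[0,4] S   <
  [0,3] N   <
    [0,1] "some" : NP/PP
    [1,3] N\(NP/PP)   >
      [1,2] "under" : (N\(NP/PP))/N
      [2,3] "slowly" : N
  [3,4] "that" : S\N

S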